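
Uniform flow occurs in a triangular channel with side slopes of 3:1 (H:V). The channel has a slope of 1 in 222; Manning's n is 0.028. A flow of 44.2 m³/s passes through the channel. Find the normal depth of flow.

y_n = 2.38 m

Manning's equation rearranged: A R^(2/3) = nQ / (1·√S) = 0.028 × 44.2 / (√0.004505) = 18.44.
Try y = 1.62 m: A R^(2/3) = 6.605 — low.
Try y = 2.9 m: A R^(2/3) = 31.21 — high.
Try y = 2.38 m: A R^(2/3) = 18.42 — close enough.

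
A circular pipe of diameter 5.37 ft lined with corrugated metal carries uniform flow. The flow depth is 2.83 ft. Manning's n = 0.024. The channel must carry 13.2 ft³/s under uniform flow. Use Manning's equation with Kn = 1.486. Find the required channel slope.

For a circular section of diameter D = 5.37 ft at depth y = 2.83 ft, the central angle is θ = 2 arccos(1 − 2y/D) = 3.25 rad. Then A = (D²/8)(θ − sin θ) = 12.1 ft² and P = Dθ/2 = 8.725 ft.
Hydraulic radius R = A/P = 12.1/8.725 = 1.387 ft.
From Manning's equation, S = [nQ / (1.486 A R^(2/3))]² = [0.024 × 13.2 / (1.486 × 12.1 × 1.387^(2/3))]² = 0.000201.

S = 0.000201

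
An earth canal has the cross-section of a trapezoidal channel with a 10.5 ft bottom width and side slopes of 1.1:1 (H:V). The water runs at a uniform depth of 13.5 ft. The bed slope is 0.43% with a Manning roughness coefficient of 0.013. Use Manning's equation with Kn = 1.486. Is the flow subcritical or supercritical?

supercritical

With bottom width b = 10.5 ft and side slope z = 1.1: A = (b + zy)y = (10.5 + 1.1×13.5)×13.5 = 342.2 ft²; P = b + 2y√(1+z²) = 10.5 + 2×13.5×1.487 = 50.64 ft.
Hydraulic radius R = A/P = 342.2/50.64 = 6.758 ft.
V = (1.486/n) R^(2/3) √S = (1.486/0.013) × 6.758^(2/3) × √0.0043 = 26.79 ft/s. Hydraulic depth D_h = A/T = 342.2/40.2 = 8.513 ft.
Froude number Fr = V/√(g·D_h) = 26.79/√(32.2×8.513) = 1.62, which is greater than 1, so the flow is supercritical.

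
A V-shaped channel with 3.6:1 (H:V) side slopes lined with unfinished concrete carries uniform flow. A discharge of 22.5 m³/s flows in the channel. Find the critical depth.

y_c = 1.51 m

At critical depth, Q² T / (g A³) = 1, i.e. A³/T = Q²/g = 22.5²/9.81 = 51.61.
At y = 1.81 m: A³/T = 125.9 — too large.
At y = 1.08 m: A³/T = 9.521 — too small.
At y = 1.51 m: A³/T = 50.87 — close enough.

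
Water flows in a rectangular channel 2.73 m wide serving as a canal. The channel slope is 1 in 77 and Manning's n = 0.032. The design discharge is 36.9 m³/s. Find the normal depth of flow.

y_n = 3.79 m

Manning's equation rearranged: A R^(2/3) = nQ / (1·√S) = 0.032 × 36.9 / (√0.01299) = 10.36.
At y = 4.25 m: A R^(2/3) = 11.86 — over.
At y = 3.79 m: A R^(2/3) = 10.37 — ≈ 10.36.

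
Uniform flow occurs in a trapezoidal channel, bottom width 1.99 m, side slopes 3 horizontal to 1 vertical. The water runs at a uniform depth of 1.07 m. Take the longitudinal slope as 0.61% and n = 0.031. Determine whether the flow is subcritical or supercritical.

With bottom width b = 1.99 m and side slope z = 3: A = (b + zy)y = (1.99 + 3×1.07)×1.07 = 5.564 m²; P = b + 2y√(1+z²) = 1.99 + 2×1.07×3.162 = 8.757 m.
Hydraulic radius R = A/P = 5.564/8.757 = 0.6354 m.
V = (1/n) R^(2/3) √S = (1/0.031) × 0.6354^(2/3) × √0.0061 = 1.862 m/s. Hydraulic depth D_h = A/T = 5.564/8.41 = 0.6616 m.
Froude number Fr = V/√(g·D_h) = 1.862/√(9.81×0.6616) = 0.731, which is less than 1, so the flow is subcritical.

subcritical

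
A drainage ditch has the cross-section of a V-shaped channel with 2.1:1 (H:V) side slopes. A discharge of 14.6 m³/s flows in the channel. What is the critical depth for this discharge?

At critical depth, Q² T / (g A³) = 1, i.e. A³/T = Q²/g = 14.6²/9.81 = 21.73.
At y = 1.83 m: A³/T = 45.25 — high.
At y = 1.58 m: A³/T = 21.71 — ≈ 21.73.

y_c = 1.58 m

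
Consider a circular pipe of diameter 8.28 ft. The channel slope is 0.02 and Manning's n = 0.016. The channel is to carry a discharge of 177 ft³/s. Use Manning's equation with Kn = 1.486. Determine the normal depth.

y_n = 2.2 ft

Manning's equation rearranged: A R^(2/3) = nQ / (1.486·√S) = 0.016 × 177 / (1.486 × √0.02) = 13.48.
Try y = 1.68 ft: A R^(2/3) = 7.885 — too small.
Try y = 2.7 ft: A R^(2/3) = 20.11 — too large.
Try y = 2.2 ft: A R^(2/3) = 13.51 — matches.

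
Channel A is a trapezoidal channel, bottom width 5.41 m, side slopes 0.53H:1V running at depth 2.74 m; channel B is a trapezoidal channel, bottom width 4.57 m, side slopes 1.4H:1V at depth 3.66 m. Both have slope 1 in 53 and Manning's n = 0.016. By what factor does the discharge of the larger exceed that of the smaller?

2.22

Channel A: With bottom width b = 5.41 m and side slope z = 0.53: A = (b + zy)y = (5.41 + 0.53×2.74)×2.74 = 18.8 m²; P = b + 2y√(1+z²) = 5.41 + 2×2.74×1.132 = 11.61 m. Hydraulic radius R = A/P = 18.8/11.61 = 1.619 m. Q_A = (1/0.016)·18.8·1.619^(2/3)·√0.01887 = 222.6 m³/s.
Channel B: With bottom width b = 4.57 m and side slope z = 1.4: A = (b + zy)y = (4.57 + 1.4×3.66)×3.66 = 35.48 m²; P = b + 2y√(1+z²) = 4.57 + 2×3.66×1.72 = 17.16 m. Hydraulic radius R = A/P = 35.48/17.16 = 2.067 m. Q_B = (1/0.016)·35.48·2.067^(2/3)·√0.01887 = 494.3 m³/s.
The larger discharge is 494.3 m³/s and the smaller is 222.6 m³/s; the ratio is 2.22.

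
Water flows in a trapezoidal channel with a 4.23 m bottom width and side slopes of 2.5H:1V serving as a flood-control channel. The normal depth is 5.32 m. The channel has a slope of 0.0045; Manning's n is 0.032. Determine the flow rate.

With bottom width b = 4.23 m and side slope z = 2.5: A = (b + zy)y = (4.23 + 2.5×5.32)×5.32 = 93.26 m²; P = b + 2y√(1+z²) = 4.23 + 2×5.32×2.693 = 32.88 m.
Hydraulic radius R = A/P = 93.26/32.88 = 2.836 m.
Manning's equation: Q = (1/n) A R^(2/3) S^(1/2) = (1/0.032) × 93.26 × 2.836^(2/3) × 0.0045^(1/2) = 392 m³/s.

Q = 392 m³/s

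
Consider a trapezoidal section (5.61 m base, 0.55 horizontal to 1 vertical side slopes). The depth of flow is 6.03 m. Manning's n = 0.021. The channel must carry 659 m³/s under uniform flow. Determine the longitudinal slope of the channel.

S = 0.0169

With bottom width b = 5.61 m and side slope z = 0.55: A = (b + zy)y = (5.61 + 0.55×6.03)×6.03 = 53.83 m²; P = b + 2y√(1+z²) = 5.61 + 2×6.03×1.141 = 19.37 m.
Hydraulic radius R = A/P = 53.83/19.37 = 2.778 m.
From Manning's equation, S = [nQ / (1 A R^(2/3))]² = [0.021 × 659 / (1 × 53.83 × 2.778^(2/3))]² = 0.0169.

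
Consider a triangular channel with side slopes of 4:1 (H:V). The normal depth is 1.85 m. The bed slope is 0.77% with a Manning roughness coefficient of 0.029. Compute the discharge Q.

Q = 38.5 m³/s

For a triangular section with side slope z = 4: A = zy² = 4×1.85² = 13.69 m²; P = 2y√(1+z²) = 2×1.85×4.123 = 15.26 m.
Hydraulic radius R = A/P = 13.69/15.26 = 0.8974 m.
Manning's equation: Q = (1/n) A R^(2/3) S^(1/2) = (1/0.029) × 13.69 × 0.8974^(2/3) × 0.0077^(1/2) = 38.5 m³/s.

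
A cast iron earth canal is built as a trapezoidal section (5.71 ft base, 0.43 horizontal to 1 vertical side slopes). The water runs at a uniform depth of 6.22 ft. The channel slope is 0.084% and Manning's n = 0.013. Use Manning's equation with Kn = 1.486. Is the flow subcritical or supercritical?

With bottom width b = 5.71 ft and side slope z = 0.43: A = (b + zy)y = (5.71 + 0.43×6.22)×6.22 = 52.15 ft²; P = b + 2y√(1+z²) = 5.71 + 2×6.22×1.089 = 19.25 ft.
Hydraulic radius R = A/P = 52.15/19.25 = 2.709 ft.
V = (1.486/n) R^(2/3) √S = (1.486/0.013) × 2.709^(2/3) × √0.00084 = 6.438 ft/s. Hydraulic depth D_h = A/T = 52.15/11.06 = 4.716 ft.
Froude number Fr = V/√(g·D_h) = 6.438/√(32.2×4.716) = 0.522, which is less than 1, so the flow is subcritical.

subcritical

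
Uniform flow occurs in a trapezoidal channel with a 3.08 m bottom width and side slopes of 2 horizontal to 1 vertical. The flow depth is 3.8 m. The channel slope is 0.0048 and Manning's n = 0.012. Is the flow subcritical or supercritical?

supercritical

With bottom width b = 3.08 m and side slope z = 2: A = (b + zy)y = (3.08 + 2×3.8)×3.8 = 40.58 m²; P = b + 2y√(1+z²) = 3.08 + 2×3.8×2.236 = 20.07 m.
Hydraulic radius R = A/P = 40.58/20.07 = 2.022 m.
V = (1/n) R^(2/3) √S = (1/0.012) × 2.022^(2/3) × √0.0048 = 9.231 m/s. Hydraulic depth D_h = A/T = 40.58/18.28 = 2.22 m.
Froude number Fr = V/√(g·D_h) = 9.231/√(9.81×2.22) = 1.98, which is greater than 1, so the flow is supercritical.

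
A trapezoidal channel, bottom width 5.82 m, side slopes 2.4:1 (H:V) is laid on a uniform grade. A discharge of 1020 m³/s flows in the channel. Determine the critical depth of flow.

At critical depth, Q² T / (g A³) = 1, i.e. A³/T = Q²/g = 1020²/9.81 = 106100.
Trying y = 5.77 m: A³/T = 43610 — low.
Trying y = 7.08 m: A³/T = 105800 — ≈ 106100.

y_c = 7.08 m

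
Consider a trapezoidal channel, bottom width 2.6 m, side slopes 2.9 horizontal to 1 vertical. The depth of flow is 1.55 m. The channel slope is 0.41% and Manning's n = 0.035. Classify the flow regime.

subcritical

With bottom width b = 2.6 m and side slope z = 2.9: A = (b + zy)y = (2.6 + 2.9×1.55)×1.55 = 11 m²; P = b + 2y√(1+z²) = 2.6 + 2×1.55×3.068 = 12.11 m.
Hydraulic radius R = A/P = 11/12.11 = 0.9082 m.
V = (1/n) R^(2/3) √S = (1/0.035) × 0.9082^(2/3) × √0.0041 = 1.716 m/s. Hydraulic depth D_h = A/T = 11/11.59 = 0.9489 m.
Froude number Fr = V/√(g·D_h) = 1.716/√(9.81×0.9489) = 0.562, which is less than 1, so the flow is subcritical.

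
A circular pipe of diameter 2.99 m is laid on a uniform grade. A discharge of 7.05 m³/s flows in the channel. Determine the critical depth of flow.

y_c = 1.14 m

At critical depth, Q² T / (g A³) = 1, i.e. A³/T = Q²/g = 7.05²/9.81 = 5.067.
At y = 1.39 m: A³/T = 10.96 — too large.
At y = 0.998 m: A³/T = 3.067 — too small.
At y = 1.14 m: A³/T = 5.122 — ≈ 5.067.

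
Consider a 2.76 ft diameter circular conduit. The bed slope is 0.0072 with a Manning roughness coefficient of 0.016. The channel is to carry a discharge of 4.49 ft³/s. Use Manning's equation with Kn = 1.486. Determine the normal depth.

Manning's equation rearranged: A R^(2/3) = nQ / (1.486·√S) = 0.016 × 4.49 / (1.486 × √0.0072) = 0.5697.
At y = 0.554 ft: A R^(2/3) = 0.4121 — low.
At y = 0.651 ft: A R^(2/3) = 0.57 — matches.

y_n = 0.651 ft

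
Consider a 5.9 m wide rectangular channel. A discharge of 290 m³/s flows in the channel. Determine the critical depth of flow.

For a rectangular channel, critical depth y_c = (q²/g)^(1/3) where q = Q/b = 290/5.9 = 49.15 m²/s.
So y_c = (49.15²/9.81)^(1/3) = 6.27 m.

y_c = 6.27 m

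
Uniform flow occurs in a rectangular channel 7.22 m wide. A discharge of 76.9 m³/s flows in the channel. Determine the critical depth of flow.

For a rectangular channel, critical depth y_c = (q²/g)^(1/3) where q = Q/b = 76.9/7.22 = 10.65 m²/s.
So y_c = (10.65²/9.81)^(1/3) = 2.26 m.

y_c = 2.26 m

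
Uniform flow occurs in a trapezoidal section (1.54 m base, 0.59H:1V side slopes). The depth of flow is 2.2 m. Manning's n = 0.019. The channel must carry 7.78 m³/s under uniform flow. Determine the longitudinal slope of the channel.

With bottom width b = 1.54 m and side slope z = 0.59: A = (b + zy)y = (1.54 + 0.59×2.2)×2.2 = 6.244 m²; P = b + 2y√(1+z²) = 1.54 + 2×2.2×1.161 = 6.649 m.
Hydraulic radius R = A/P = 6.244/6.649 = 0.9391 m.
From Manning's equation, S = [nQ / (1 A R^(2/3))]² = [0.019 × 7.78 / (1 × 6.244 × 0.9391^(2/3))]² = 0.00061.

S = 0.00061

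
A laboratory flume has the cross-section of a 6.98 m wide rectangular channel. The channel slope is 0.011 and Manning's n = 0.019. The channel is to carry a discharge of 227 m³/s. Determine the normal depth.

y_n = 3.92 m

Manning's equation rearranged: A R^(2/3) = nQ / (1·√S) = 0.019 × 227 / (√0.011) = 41.12.
Try y = 4.52 m: A R^(2/3) = 49.57 — over.
Try y = 3.35 m: A R^(2/3) = 33.43 — short.
Try y = 3.92 m: A R^(2/3) = 41.18 — ≈ 41.12.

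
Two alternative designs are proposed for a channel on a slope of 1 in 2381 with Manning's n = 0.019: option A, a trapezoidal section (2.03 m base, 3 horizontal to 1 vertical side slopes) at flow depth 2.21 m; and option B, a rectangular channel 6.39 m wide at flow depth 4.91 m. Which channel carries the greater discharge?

Channel A: With bottom width b = 2.03 m and side slope z = 3: A = (b + zy)y = (2.03 + 3×2.21)×2.21 = 19.14 m²; P = b + 2y√(1+z²) = 2.03 + 2×2.21×3.162 = 16.01 m. Hydraulic radius R = A/P = 19.14/16.01 = 1.196 m. Q_A = (1/0.019)·19.14·1.196^(2/3)·√0.00042 = 23.25 m³/s.
Channel B: Flow area A = b·y = 6.39 × 4.91 = 31.37 m². Wetted perimeter P = b + 2y = 6.39 + 2×4.91 = 16.21 m. Hydraulic radius R = A/P = 31.37/16.21 = 1.936 m. Q_B = (1/0.019)·31.37·1.936^(2/3)·√0.00042 = 52.56 m³/s.
Q_A = 23.25 m³/s vs Q_B = 52.56 m³/s, so channel B carries more.

channel B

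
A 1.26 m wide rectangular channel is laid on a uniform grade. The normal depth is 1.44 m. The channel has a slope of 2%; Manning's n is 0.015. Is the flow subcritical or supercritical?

supercritical

Flow area A = b·y = 1.26 × 1.44 = 1.814 m². Wetted perimeter P = b + 2y = 1.26 + 2×1.44 = 4.14 m.
Hydraulic radius R = A/P = 1.814/4.14 = 0.4383 m.
V = (1/n) R^(2/3) √S = (1/0.015) × 0.4383^(2/3) × √0.02 = 5.44 m/s. Hydraulic depth D_h = A/T = 1.814/1.26 = 1.44 m.
Froude number Fr = V/√(g·D_h) = 5.44/√(9.81×1.44) = 1.45, which is greater than 1, so the flow is supercritical.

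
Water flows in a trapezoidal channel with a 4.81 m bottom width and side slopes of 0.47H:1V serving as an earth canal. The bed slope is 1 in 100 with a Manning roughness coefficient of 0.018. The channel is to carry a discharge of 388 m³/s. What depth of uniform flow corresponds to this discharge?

Manning's equation rearranged: A R^(2/3) = nQ / (1·√S) = 0.018 × 388 / (√0.01) = 69.84.
Trying y = 4.64 m: A R^(2/3) = 54.09 — low.
Trying y = 5.37 m: A R^(2/3) = 69.84 — matches.

y_n = 5.37 m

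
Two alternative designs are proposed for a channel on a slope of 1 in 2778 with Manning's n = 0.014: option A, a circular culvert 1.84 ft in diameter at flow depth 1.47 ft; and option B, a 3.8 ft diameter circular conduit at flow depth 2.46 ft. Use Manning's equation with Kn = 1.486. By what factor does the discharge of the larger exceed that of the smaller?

Channel A: For a circular section of diameter D = 1.84 ft at depth y = 1.47 ft, the central angle is θ = 2 arccos(1 − 2y/D) = 4.423 rad. Then A = (D²/8)(θ − sin θ) = 2.278 ft² and P = Dθ/2 = 4.069 ft. Hydraulic radius R = A/P = 2.278/4.069 = 0.5597 ft. Q_A = (1.486/0.014)·2.278·0.5597^(2/3)·√0.00036 = 3.115 ft³/s.
Channel B: For a circular section of diameter D = 3.8 ft at depth y = 2.46 ft, the central angle is θ = 2 arccos(1 − 2y/D) = 3.74 rad. Then A = (D²/8)(θ − sin θ) = 7.767 ft² and P = Dθ/2 = 7.106 ft. Hydraulic radius R = A/P = 7.767/7.106 = 1.093 ft. Q_B = (1.486/0.014)·7.767·1.093^(2/3)·√0.00036 = 16.6 ft³/s.
The larger discharge is 16.6 ft³/s and the smaller is 3.115 ft³/s; the ratio is 5.33.

5.33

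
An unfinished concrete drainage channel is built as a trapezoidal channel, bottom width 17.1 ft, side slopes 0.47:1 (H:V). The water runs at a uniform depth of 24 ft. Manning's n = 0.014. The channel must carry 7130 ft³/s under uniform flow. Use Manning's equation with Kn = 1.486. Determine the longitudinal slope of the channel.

S = 0.000469

With bottom width b = 17.1 ft and side slope z = 0.47: A = (b + zy)y = (17.1 + 0.47×24)×24 = 681.1 ft²; P = b + 2y√(1+z²) = 17.1 + 2×24×1.105 = 70.14 ft.
Hydraulic radius R = A/P = 681.1/70.14 = 9.711 ft.
From Manning's equation, S = [nQ / (1.486 A R^(2/3))]² = [0.014 × 7130 / (1.486 × 681.1 × 9.711^(2/3))]² = 0.000469.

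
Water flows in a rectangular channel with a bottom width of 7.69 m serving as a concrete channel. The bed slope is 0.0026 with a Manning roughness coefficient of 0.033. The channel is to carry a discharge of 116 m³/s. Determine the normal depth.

y_n = 5.63 m

Manning's equation rearranged: A R^(2/3) = nQ / (1·√S) = 0.033 × 116 / (√0.0026) = 75.07.
Trying y = 6.85 m: A R^(2/3) = 96.06 — over.
Trying y = 5.63 m: A R^(2/3) = 75.1 — ≈ 75.07.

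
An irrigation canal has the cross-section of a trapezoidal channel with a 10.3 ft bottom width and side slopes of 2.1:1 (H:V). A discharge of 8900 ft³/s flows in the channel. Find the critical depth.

At critical depth, Q² T / (g A³) = 1, i.e. A³/T = Q²/g = 8900²/32.2 = 2460000.
At y = 10.5 ft: A³/T = 720400 — too small.
At y = 14 ft: A³/T = 2485000 — close enough.

y_c = 14 ft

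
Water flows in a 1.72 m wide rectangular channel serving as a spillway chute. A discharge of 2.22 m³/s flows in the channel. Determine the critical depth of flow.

y_c = 0.554 m

For a rectangular channel, critical depth y_c = (q²/g)^(1/3) where q = Q/b = 2.22/1.72 = 1.291 m²/s.
So y_c = (1.291²/9.81)^(1/3) = 0.554 m.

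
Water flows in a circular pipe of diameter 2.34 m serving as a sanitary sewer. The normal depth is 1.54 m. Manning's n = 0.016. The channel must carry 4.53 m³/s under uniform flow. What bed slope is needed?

For a circular section of diameter D = 2.34 m at depth y = 1.54 m, the central angle is θ = 2 arccos(1 − 2y/D) = 3.785 rad. Then A = (D²/8)(θ − sin θ) = 3.001 m² and P = Dθ/2 = 4.429 m.
Hydraulic radius R = A/P = 3.001/4.429 = 0.6777 m.
From Manning's equation, S = [nQ / (1 A R^(2/3))]² = [0.016 × 4.53 / (1 × 3.001 × 0.6777^(2/3))]² = 0.00098.

S = 0.00098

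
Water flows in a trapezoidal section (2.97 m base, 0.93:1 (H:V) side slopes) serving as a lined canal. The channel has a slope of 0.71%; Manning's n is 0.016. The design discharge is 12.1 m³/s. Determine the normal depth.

y_n = 0.853 m

Manning's equation rearranged: A R^(2/3) = nQ / (1·√S) = 0.016 × 12.1 / (√0.0071) = 2.298.
Try y = 1.06 m: A R^(2/3) = 3.353 — over.
Try y = 0.632 m: A R^(2/3) = 1.376 — short.
Try y = 0.853 m: A R^(2/3) = 2.298 — matches.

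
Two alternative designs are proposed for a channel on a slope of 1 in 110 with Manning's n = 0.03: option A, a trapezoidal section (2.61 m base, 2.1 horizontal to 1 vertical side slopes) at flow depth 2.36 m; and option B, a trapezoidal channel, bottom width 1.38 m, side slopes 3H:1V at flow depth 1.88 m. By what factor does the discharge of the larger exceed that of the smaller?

Channel A: With bottom width b = 2.61 m and side slope z = 2.1: A = (b + zy)y = (2.61 + 2.1×2.36)×2.36 = 17.86 m²; P = b + 2y√(1+z²) = 2.61 + 2×2.36×2.326 = 13.59 m. Hydraulic radius R = A/P = 17.86/13.59 = 1.314 m. Q_A = (1/0.03)·17.86·1.314^(2/3)·√0.009091 = 68.08 m³/s.
Channel B: With bottom width b = 1.38 m and side slope z = 3: A = (b + zy)y = (1.38 + 3×1.88)×1.88 = 13.2 m²; P = b + 2y√(1+z²) = 1.38 + 2×1.88×3.162 = 13.27 m. Hydraulic radius R = A/P = 13.2/13.27 = 0.9945 m. Q_B = (1/0.03)·13.2·0.9945^(2/3)·√0.009091 = 41.79 m³/s.
The larger discharge is 68.08 m³/s and the smaller is 41.79 m³/s; the ratio is 1.63.

1.63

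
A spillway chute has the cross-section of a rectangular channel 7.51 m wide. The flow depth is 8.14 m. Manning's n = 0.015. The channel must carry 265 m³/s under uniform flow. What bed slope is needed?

S = 0.0012

Flow area A = b·y = 7.51 × 8.14 = 61.13 m². Wetted perimeter P = b + 2y = 7.51 + 2×8.14 = 23.79 m.
Hydraulic radius R = A/P = 61.13/23.79 = 2.57 m.
From Manning's equation, S = [nQ / (1 A R^(2/3))]² = [0.015 × 265 / (1 × 61.13 × 2.57^(2/3))]² = 0.0012.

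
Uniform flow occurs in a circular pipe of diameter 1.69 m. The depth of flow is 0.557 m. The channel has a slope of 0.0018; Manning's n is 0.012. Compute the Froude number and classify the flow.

For a circular section of diameter D = 1.69 m at depth y = 0.557 m, the central angle is θ = 2 arccos(1 − 2y/D) = 2.446 rad. Then A = (D²/8)(θ − sin θ) = 0.6445 m² and P = Dθ/2 = 2.067 m.
Hydraulic radius R = A/P = 0.6445/2.067 = 0.3118 m.
V = (1/n) R^(2/3) √S = (1/0.012) × 0.3118^(2/3) × √0.0018 = 1.626 m/s. Hydraulic depth D_h = A/T = 0.6445/1.589 = 0.4056 m.
Froude number Fr = V/√(g·D_h) = 1.626/√(9.81×0.4056) = 0.815, which is less than 1, so the flow is subcritical.

subcritical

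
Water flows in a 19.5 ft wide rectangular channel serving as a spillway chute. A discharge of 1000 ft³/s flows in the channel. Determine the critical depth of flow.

y_c = 4.34 ft

For a rectangular channel, critical depth y_c = (q²/g)^(1/3) where q = Q/b = 1000/19.5 = 51.28 ft²/s.
So y_c = (51.28²/32.2)^(1/3) = 4.34 ft.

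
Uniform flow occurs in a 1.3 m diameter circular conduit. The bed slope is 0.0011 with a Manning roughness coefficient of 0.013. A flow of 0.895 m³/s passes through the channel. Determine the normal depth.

y_n = 0.695 m

Manning's equation rearranged: A R^(2/3) = nQ / (1·√S) = 0.013 × 0.895 / (√0.0011) = 0.3508.
Trying y = 0.842 m: A R^(2/3) = 0.4722 — high.
Trying y = 0.537 m: A R^(2/3) = 0.2242 — low.
Trying y = 0.695 m: A R^(2/3) = 0.3509 — ≈ 0.3508.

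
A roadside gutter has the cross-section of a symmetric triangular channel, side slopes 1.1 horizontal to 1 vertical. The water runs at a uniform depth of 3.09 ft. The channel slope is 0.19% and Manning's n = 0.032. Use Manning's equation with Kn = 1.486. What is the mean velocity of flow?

For a triangular section with side slope z = 1.1: A = zy² = 1.1×3.09² = 10.5 ft²; P = 2y√(1+z²) = 2×3.09×1.487 = 9.187 ft.
Hydraulic radius R = A/P = 10.5/9.187 = 1.143 ft.
From Manning's equation, V = (1.486/n) R^(2/3) S^(1/2) = (1.486/0.032) × 1.143^(2/3) × 0.0019^(1/2) = 2.21 ft/s.

V = 2.21 ft/s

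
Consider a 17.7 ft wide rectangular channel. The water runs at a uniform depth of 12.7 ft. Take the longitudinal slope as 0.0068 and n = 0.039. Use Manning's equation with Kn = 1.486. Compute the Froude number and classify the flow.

Flow area A = b·y = 17.7 × 12.7 = 224.8 ft². Wetted perimeter P = b + 2y = 17.7 + 2×12.7 = 43.1 ft.
Hydraulic radius R = A/P = 224.8/43.1 = 5.216 ft.
V = (1.486/n) R^(2/3) √S = (1.486/0.039) × 5.216^(2/3) × √0.0068 = 9.449 ft/s. Hydraulic depth D_h = A/T = 224.8/17.7 = 12.7 ft.
Froude number Fr = V/√(g·D_h) = 9.449/√(32.2×12.7) = 0.467, which is less than 1, so the flow is subcritical.

subcritical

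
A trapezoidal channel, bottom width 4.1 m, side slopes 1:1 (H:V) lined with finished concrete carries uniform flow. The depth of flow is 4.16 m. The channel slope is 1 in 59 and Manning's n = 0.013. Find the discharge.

Q = 576 m³/s

With bottom width b = 4.1 m and side slope z = 1: A = (b + zy)y = (4.1 + 1×4.16)×4.16 = 34.36 m²; P = b + 2y√(1+z²) = 4.1 + 2×4.16×1.414 = 15.87 m.
Hydraulic radius R = A/P = 34.36/15.87 = 2.166 m.
Manning's equation: Q = (1/n) A R^(2/3) S^(1/2) = (1/0.013) × 34.36 × 2.166^(2/3) × 0.01695^(1/2) = 576 m³/s.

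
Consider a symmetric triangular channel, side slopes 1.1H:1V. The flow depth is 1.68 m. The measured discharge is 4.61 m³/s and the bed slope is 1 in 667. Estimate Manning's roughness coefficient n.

For a triangular section with side slope z = 1.1: A = zy² = 1.1×1.68² = 3.105 m²; P = 2y√(1+z²) = 2×1.68×1.487 = 4.995 m.
Hydraulic radius R = A/P = 3.105/4.995 = 0.6215 m.
Rearranging Manning's equation: n = (1/Q) A R^(2/3) S^(1/2) = (1/4.61) × 3.105 × 0.6215^(2/3) × √0.001499 = 0.019.

n = 0.019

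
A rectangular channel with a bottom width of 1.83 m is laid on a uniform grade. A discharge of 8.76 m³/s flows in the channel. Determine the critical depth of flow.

y_c = 1.33 m

For a rectangular channel, critical depth y_c = (q²/g)^(1/3) where q = Q/b = 8.76/1.83 = 4.787 m²/s.
So y_c = (4.787²/9.81)^(1/3) = 1.33 m.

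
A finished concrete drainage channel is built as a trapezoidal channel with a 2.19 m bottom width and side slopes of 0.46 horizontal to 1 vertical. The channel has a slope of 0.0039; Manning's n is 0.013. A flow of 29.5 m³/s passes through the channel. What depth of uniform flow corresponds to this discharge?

Manning's equation rearranged: A R^(2/3) = nQ / (1·√S) = 0.013 × 29.5 / (√0.0039) = 6.141.
Trying y = 1.66 m: A R^(2/3) = 4.361 — low.
Trying y = 2.53 m: A R^(2/3) = 9.006 — high.
Trying y = 2.03 m: A R^(2/3) = 6.138 — close enough.

y_n = 2.03 m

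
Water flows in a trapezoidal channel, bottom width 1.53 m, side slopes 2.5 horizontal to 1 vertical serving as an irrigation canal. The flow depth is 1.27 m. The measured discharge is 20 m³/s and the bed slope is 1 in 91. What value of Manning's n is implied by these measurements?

n = 0.025

With bottom width b = 1.53 m and side slope z = 2.5: A = (b + zy)y = (1.53 + 2.5×1.27)×1.27 = 5.975 m²; P = b + 2y√(1+z²) = 1.53 + 2×1.27×2.693 = 8.369 m.
Hydraulic radius R = A/P = 5.975/8.369 = 0.714 m.
Rearranging Manning's equation: n = (1/Q) A R^(2/3) S^(1/2) = (1/20) × 5.975 × 0.714^(2/3) × √0.01099 = 0.025.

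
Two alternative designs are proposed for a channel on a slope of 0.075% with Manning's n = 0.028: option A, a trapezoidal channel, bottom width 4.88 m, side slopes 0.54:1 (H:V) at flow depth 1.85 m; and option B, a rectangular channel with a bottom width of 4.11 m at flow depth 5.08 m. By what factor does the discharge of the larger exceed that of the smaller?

2.19

Channel A: With bottom width b = 4.88 m and side slope z = 0.54: A = (b + zy)y = (4.88 + 0.54×1.85)×1.85 = 10.88 m²; P = b + 2y√(1+z²) = 4.88 + 2×1.85×1.136 = 9.085 m. Hydraulic radius R = A/P = 10.88/9.085 = 1.197 m. Q_A = (1/0.028)·10.88·1.197^(2/3)·√0.00075 = 11.99 m³/s.
Channel B: Flow area A = b·y = 4.11 × 5.08 = 20.88 m². Wetted perimeter P = b + 2y = 4.11 + 2×5.08 = 14.27 m. Hydraulic radius R = A/P = 20.88/14.27 = 1.463 m. Q_B = (1/0.028)·20.88·1.463^(2/3)·√0.00075 = 26.32 m³/s.
The larger discharge is 26.32 m³/s and the smaller is 11.99 m³/s; the ratio is 2.19.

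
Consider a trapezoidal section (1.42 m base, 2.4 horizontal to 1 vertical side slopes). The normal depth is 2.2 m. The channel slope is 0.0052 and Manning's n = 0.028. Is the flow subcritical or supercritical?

subcritical

With bottom width b = 1.42 m and side slope z = 2.4: A = (b + zy)y = (1.42 + 2.4×2.2)×2.2 = 14.74 m²; P = b + 2y√(1+z²) = 1.42 + 2×2.2×2.6 = 12.86 m.
Hydraulic radius R = A/P = 14.74/12.86 = 1.146 m.
V = (1/n) R^(2/3) √S = (1/0.028) × 1.146^(2/3) × √0.0052 = 2.821 m/s. Hydraulic depth D_h = A/T = 14.74/11.98 = 1.23 m.
Froude number Fr = V/√(g·D_h) = 2.821/√(9.81×1.23) = 0.812, which is less than 1, so the flow is subcritical.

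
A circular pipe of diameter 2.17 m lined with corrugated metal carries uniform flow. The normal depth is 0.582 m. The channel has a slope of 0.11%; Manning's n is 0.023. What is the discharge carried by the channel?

Q = 0.558 m³/s

For a circular section of diameter D = 2.17 m at depth y = 0.582 m, the central angle is θ = 2 arccos(1 − 2y/D) = 2.177 rad. Then A = (D²/8)(θ − sin θ) = 0.7981 m² and P = Dθ/2 = 2.363 m.
Hydraulic radius R = A/P = 0.7981/2.363 = 0.3378 m.
Manning's equation: Q = (1/n) A R^(2/3) S^(1/2) = (1/0.023) × 0.7981 × 0.3378^(2/3) × 0.0011^(1/2) = 0.558 m³/s.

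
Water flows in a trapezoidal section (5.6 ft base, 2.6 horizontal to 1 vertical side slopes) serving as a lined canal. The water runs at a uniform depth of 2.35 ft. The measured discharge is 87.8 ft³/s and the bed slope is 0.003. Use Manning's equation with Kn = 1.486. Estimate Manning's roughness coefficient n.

n = 0.033

With bottom width b = 5.6 ft and side slope z = 2.6: A = (b + zy)y = (5.6 + 2.6×2.35)×2.35 = 27.52 ft²; P = b + 2y√(1+z²) = 5.6 + 2×2.35×2.786 = 18.69 ft.
Hydraulic radius R = A/P = 27.52/18.69 = 1.472 ft.
Rearranging Manning's equation: n = (1.486/Q) A R^(2/3) S^(1/2) = (1.486/87.8) × 27.52 × 1.472^(2/3) × √0.003 = 0.033.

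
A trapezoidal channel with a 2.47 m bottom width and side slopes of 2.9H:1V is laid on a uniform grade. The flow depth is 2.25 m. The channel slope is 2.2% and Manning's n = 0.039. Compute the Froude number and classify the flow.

supercritical

With bottom width b = 2.47 m and side slope z = 2.9: A = (b + zy)y = (2.47 + 2.9×2.25)×2.25 = 20.24 m²; P = b + 2y√(1+z²) = 2.47 + 2×2.25×3.068 = 16.27 m.
Hydraulic radius R = A/P = 20.24/16.27 = 1.244 m.
V = (1/n) R^(2/3) √S = (1/0.039) × 1.244^(2/3) × √0.022 = 4.398 m/s. Hydraulic depth D_h = A/T = 20.24/15.52 = 1.304 m.
Froude number Fr = V/√(g·D_h) = 4.398/√(9.81×1.304) = 1.23, which is greater than 1, so the flow is supercritical.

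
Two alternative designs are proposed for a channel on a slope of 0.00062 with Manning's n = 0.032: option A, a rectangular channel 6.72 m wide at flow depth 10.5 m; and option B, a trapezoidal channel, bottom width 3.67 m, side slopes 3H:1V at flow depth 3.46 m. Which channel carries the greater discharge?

channel A

Channel A: Flow area A = b·y = 6.72 × 10.5 = 70.56 m². Wetted perimeter P = b + 2y = 6.72 + 2×10.5 = 27.72 m. Hydraulic radius R = A/P = 70.56/27.72 = 2.545 m. Q_A = (1/0.032)·70.56·2.545^(2/3)·√0.00062 = 102.4 m³/s.
Channel B: With bottom width b = 3.67 m and side slope z = 3: A = (b + zy)y = (3.67 + 3×3.46)×3.46 = 48.61 m²; P = b + 2y√(1+z²) = 3.67 + 2×3.46×3.162 = 25.55 m. Hydraulic radius R = A/P = 48.61/25.55 = 1.902 m. Q_B = (1/0.032)·48.61·1.902^(2/3)·√0.00062 = 58.08 m³/s.
Q_A = 102.4 m³/s vs Q_B = 58.08 m³/s, so channel A carries more.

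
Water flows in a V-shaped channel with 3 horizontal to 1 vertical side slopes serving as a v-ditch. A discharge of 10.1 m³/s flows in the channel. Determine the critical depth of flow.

At critical depth, Q² T / (g A³) = 1, i.e. A³/T = Q²/g = 10.1²/9.81 = 10.4.
Trying y = 1.51 m: A³/T = 35.33 — high.
Trying y = 0.888 m: A³/T = 2.485 — low.
Trying y = 1.18 m: A³/T = 10.29 — matches.

y_c = 1.18 m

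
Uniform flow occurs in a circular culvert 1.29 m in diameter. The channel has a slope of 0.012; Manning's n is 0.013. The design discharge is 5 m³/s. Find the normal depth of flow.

y_n = 1.02 m

Manning's equation rearranged: A R^(2/3) = nQ / (1·√S) = 0.013 × 5 / (√0.012) = 0.5934.
Try y = 0.797 m: A R^(2/3) = 0.4317 — too small.
Try y = 1.2 m: A R^(2/3) = 0.6609 — too large.
Try y = 1.02 m: A R^(2/3) = 0.5938 — ≈ 0.5934.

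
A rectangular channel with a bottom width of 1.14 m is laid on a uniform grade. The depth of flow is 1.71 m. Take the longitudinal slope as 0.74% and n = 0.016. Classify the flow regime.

Flow area A = b·y = 1.14 × 1.71 = 1.949 m². Wetted perimeter P = b + 2y = 1.14 + 2×1.71 = 4.56 m.
Hydraulic radius R = A/P = 1.949/4.56 = 0.4275 m.
V = (1/n) R^(2/3) √S = (1/0.016) × 0.4275^(2/3) × √0.0074 = 3.051 m/s. Hydraulic depth D_h = A/T = 1.949/1.14 = 1.71 m.
Froude number Fr = V/√(g·D_h) = 3.051/√(9.81×1.71) = 0.745, which is less than 1, so the flow is subcritical.

subcritical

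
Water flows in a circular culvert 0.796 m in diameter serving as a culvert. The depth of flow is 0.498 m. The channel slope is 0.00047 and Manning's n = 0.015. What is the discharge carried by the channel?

For a circular section of diameter D = 0.796 m at depth y = 0.498 m, the central angle is θ = 2 arccos(1 − 2y/D) = 3.65 rad. Then A = (D²/8)(θ − sin θ) = 0.3276 m² and P = Dθ/2 = 1.453 m.
Hydraulic radius R = A/P = 0.3276/1.453 = 0.2255 m.
Manning's equation: Q = (1/n) A R^(2/3) S^(1/2) = (1/0.015) × 0.3276 × 0.2255^(2/3) × 0.00047^(1/2) = 0.175 m³/s.

Q = 0.175 m³/s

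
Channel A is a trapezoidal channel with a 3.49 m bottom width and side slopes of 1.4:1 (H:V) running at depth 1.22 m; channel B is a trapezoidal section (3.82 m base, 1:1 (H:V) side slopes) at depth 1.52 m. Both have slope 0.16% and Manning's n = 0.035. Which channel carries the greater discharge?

Channel A: With bottom width b = 3.49 m and side slope z = 1.4: A = (b + zy)y = (3.49 + 1.4×1.22)×1.22 = 6.342 m²; P = b + 2y√(1+z²) = 3.49 + 2×1.22×1.72 = 7.688 m. Hydraulic radius R = A/P = 6.342/7.688 = 0.8249 m. Q_A = (1/0.035)·6.342·0.8249^(2/3)·√0.0016 = 6.374 m³/s.
Channel B: With bottom width b = 3.82 m and side slope z = 1: A = (b + zy)y = (3.82 + 1×1.52)×1.52 = 8.117 m²; P = b + 2y√(1+z²) = 3.82 + 2×1.52×1.414 = 8.119 m. Hydraulic radius R = A/P = 8.117/8.119 = 0.9997 m. Q_B = (1/0.035)·8.117·0.9997^(2/3)·√0.0016 = 9.275 m³/s.
Q_A = 6.374 m³/s vs Q_B = 9.275 m³/s, so channel B carries more.

channel B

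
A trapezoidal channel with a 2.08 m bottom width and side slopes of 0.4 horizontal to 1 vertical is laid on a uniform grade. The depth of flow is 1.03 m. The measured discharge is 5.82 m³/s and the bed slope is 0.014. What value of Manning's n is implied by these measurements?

n = 0.037

With bottom width b = 2.08 m and side slope z = 0.4: A = (b + zy)y = (2.08 + 0.4×1.03)×1.03 = 2.567 m²; P = b + 2y√(1+z²) = 2.08 + 2×1.03×1.077 = 4.299 m.
Hydraulic radius R = A/P = 2.567/4.299 = 0.5971 m.
Rearranging Manning's equation: n = (1/Q) A R^(2/3) S^(1/2) = (1/5.82) × 2.567 × 0.5971^(2/3) × √0.014 = 0.037.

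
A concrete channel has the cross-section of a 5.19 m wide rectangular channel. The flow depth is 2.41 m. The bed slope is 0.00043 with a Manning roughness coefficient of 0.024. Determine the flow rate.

Flow area A = b·y = 5.19 × 2.41 = 12.51 m². Wetted perimeter P = b + 2y = 5.19 + 2×2.41 = 10.01 m.
Hydraulic radius R = A/P = 12.51/10.01 = 1.25 m.
Manning's equation: Q = (1/n) A R^(2/3) S^(1/2) = (1/0.024) × 12.51 × 1.25^(2/3) × 0.00043^(1/2) = 12.5 m³/s.

Q = 12.5 m³/s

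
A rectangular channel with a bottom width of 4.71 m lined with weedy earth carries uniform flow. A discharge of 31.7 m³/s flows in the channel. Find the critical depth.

y_c = 1.67 m

For a rectangular channel, critical depth y_c = (q²/g)^(1/3) where q = Q/b = 31.7/4.71 = 6.73 m²/s.
So y_c = (6.73²/9.81)^(1/3) = 1.67 m.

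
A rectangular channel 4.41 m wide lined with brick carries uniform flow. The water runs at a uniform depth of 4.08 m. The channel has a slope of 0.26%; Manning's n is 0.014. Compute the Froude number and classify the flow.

Flow area A = b·y = 4.41 × 4.08 = 17.99 m². Wetted perimeter P = b + 2y = 4.41 + 2×4.08 = 12.57 m.
Hydraulic radius R = A/P = 17.99/12.57 = 1.431 m.
V = (1/n) R^(2/3) √S = (1/0.014) × 1.431^(2/3) × √0.0026 = 4.626 m/s. Hydraulic depth D_h = A/T = 17.99/4.41 = 4.08 m.
Froude number Fr = V/√(g·D_h) = 4.626/√(9.81×4.08) = 0.731, which is less than 1, so the flow is subcritical.

subcritical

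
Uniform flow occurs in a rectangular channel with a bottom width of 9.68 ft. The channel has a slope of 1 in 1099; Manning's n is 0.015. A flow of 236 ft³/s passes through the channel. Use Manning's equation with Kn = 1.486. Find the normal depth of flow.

y_n = 4.6 ft

Manning's equation rearranged: A R^(2/3) = nQ / (1.486·√S) = 0.015 × 236 / (1.486 × √0.0009099) = 78.97.
At y = 5.34 ft: A R^(2/3) = 96.2 — over.
At y = 3.25 ft: A R^(2/3) = 49.01 — short.
At y = 4.6 ft: A R^(2/3) = 78.9 — close enough.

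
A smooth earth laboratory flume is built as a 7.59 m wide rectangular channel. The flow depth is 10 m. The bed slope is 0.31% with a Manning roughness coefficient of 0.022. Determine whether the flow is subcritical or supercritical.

Flow area A = b·y = 7.59 × 10 = 75.9 m². Wetted perimeter P = b + 2y = 7.59 + 2×10 = 27.59 m.
Hydraulic radius R = A/P = 75.9/27.59 = 2.751 m.
V = (1/n) R^(2/3) √S = (1/0.022) × 2.751^(2/3) × √0.0031 = 4.969 m/s. Hydraulic depth D_h = A/T = 75.9/7.59 = 10 m.
Froude number Fr = V/√(g·D_h) = 4.969/√(9.81×10) = 0.502, which is less than 1, so the flow is subcritical.

subcritical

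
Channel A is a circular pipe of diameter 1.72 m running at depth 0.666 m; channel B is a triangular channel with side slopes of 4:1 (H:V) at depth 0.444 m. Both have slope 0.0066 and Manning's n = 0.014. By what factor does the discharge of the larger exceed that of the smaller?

Channel A: For a circular section of diameter D = 1.72 m at depth y = 0.666 m, the central angle is θ = 2 arccos(1 − 2y/D) = 2.687 rad. Then A = (D²/8)(θ − sin θ) = 0.8309 m² and P = Dθ/2 = 2.31 m. Hydraulic radius R = A/P = 0.8309/2.31 = 0.3596 m. Q_A = (1/0.014)·0.8309·0.3596^(2/3)·√0.0066 = 2.439 m³/s.
Channel B: For a triangular section with side slope z = 4: A = zy² = 4×0.444² = 0.7885 m²; P = 2y√(1+z²) = 2×0.444×4.123 = 3.661 m. Hydraulic radius R = A/P = 0.7885/3.661 = 0.2154 m. Q_B = (1/0.014)·0.7885·0.2154^(2/3)·√0.0066 = 1.644 m³/s.
The larger discharge is 2.439 m³/s and the smaller is 1.644 m³/s; the ratio is 1.48.

1.48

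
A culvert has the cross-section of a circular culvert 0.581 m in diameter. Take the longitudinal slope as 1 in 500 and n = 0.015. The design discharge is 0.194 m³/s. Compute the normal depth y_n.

y_n = 0.426 m

Manning's equation rearranged: A R^(2/3) = nQ / (1·√S) = 0.015 × 0.194 / (√0.002) = 0.06507.
Try y = 0.311 m: A R^(2/3) = 0.04105 — too small.
Try y = 0.504 m: A R^(2/3) = 0.07656 — too large.
Try y = 0.426 m: A R^(2/3) = 0.06503 — ≈ 0.06507.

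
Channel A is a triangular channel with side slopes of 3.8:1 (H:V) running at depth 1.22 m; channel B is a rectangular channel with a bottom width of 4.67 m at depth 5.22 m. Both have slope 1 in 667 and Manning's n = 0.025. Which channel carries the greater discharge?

channel B

Channel A: For a triangular section with side slope z = 3.8: A = zy² = 3.8×1.22² = 5.656 m²; P = 2y√(1+z²) = 2×1.22×3.929 = 9.588 m. Hydraulic radius R = A/P = 5.656/9.588 = 0.5899 m. Q_A = (1/0.025)·5.656·0.5899^(2/3)·√0.001499 = 6.162 m³/s.
Channel B: Flow area A = b·y = 4.67 × 5.22 = 24.38 m². Wetted perimeter P = b + 2y = 4.67 + 2×5.22 = 15.11 m. Hydraulic radius R = A/P = 24.38/15.11 = 1.613 m. Q_B = (1/0.025)·24.38·1.613^(2/3)·√0.001499 = 51.94 m³/s.
Q_A = 6.162 m³/s vs Q_B = 51.94 m³/s, so channel B carries more.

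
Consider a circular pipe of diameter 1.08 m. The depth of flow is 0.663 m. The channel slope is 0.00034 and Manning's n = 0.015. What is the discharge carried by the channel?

For a circular section of diameter D = 1.08 m at depth y = 0.663 m, the central angle is θ = 2 arccos(1 − 2y/D) = 3.601 rad. Then A = (D²/8)(θ − sin θ) = 0.5897 m² and P = Dθ/2 = 1.945 m.
Hydraulic radius R = A/P = 0.5897/1.945 = 0.3033 m.
Manning's equation: Q = (1/n) A R^(2/3) S^(1/2) = (1/0.015) × 0.5897 × 0.3033^(2/3) × 0.00034^(1/2) = 0.327 m³/s.

Q = 0.327 m³/s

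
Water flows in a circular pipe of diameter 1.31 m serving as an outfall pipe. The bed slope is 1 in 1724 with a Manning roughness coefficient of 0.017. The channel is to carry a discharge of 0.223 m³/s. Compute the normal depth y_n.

y_n = 0.442 m

Manning's equation rearranged: A R^(2/3) = nQ / (1·√S) = 0.017 × 0.223 / (√0.00058) = 0.1574.
Try y = 0.394 m: A R^(2/3) = 0.126 — low.
Try y = 0.565 m: A R^(2/3) = 0.2473 — high.
Try y = 0.442 m: A R^(2/3) = 0.1571 — ≈ 0.1574.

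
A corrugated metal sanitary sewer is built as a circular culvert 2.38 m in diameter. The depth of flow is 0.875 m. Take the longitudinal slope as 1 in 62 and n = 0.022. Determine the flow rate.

For a circular section of diameter D = 2.38 m at depth y = 0.875 m, the central angle is θ = 2 arccos(1 − 2y/D) = 2.606 rad. Then A = (D²/8)(θ − sin θ) = 1.484 m² and P = Dθ/2 = 3.101 m.
Hydraulic radius R = A/P = 1.484/3.101 = 0.4784 m.
Manning's equation: Q = (1/n) A R^(2/3) S^(1/2) = (1/0.022) × 1.484 × 0.4784^(2/3) × 0.01613^(1/2) = 5.24 m³/s.

Q = 5.24 m³/s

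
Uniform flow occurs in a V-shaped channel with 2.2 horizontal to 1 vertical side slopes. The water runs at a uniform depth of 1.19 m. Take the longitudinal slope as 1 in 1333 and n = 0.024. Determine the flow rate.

For a triangular section with side slope z = 2.2: A = zy² = 2.2×1.19² = 3.115 m²; P = 2y√(1+z²) = 2×1.19×2.417 = 5.752 m.
Hydraulic radius R = A/P = 3.115/5.752 = 0.5417 m.
Manning's equation: Q = (1/n) A R^(2/3) S^(1/2) = (1/0.024) × 3.115 × 0.5417^(2/3) × 0.0007502^(1/2) = 2.36 m³/s.

Q = 2.36 m³/s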